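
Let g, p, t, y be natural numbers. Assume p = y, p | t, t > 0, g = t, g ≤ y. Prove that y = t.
From p = y and p | t, y | t. t > 0, so y ≤ t. g = t and g ≤ y, therefore t ≤ y. y ≤ t, so y = t.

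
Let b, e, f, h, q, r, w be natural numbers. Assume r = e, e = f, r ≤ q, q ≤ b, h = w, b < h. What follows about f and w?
f < w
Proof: Since r = e and r ≤ q, e ≤ q. q ≤ b and b < h, thus q < h. h = w, so q < w. Since e ≤ q, e < w. Since e = f, f < w.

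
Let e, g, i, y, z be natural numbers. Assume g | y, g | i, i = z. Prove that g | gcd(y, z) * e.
From i = z and g | i, g | z. Since g | y, g | gcd(y, z). Then g | gcd(y, z) * e.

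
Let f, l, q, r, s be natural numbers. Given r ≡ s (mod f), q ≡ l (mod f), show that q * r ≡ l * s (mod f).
q ≡ l (mod f) and r ≡ s (mod f). By multiplying congruences, q * r ≡ l * s (mod f).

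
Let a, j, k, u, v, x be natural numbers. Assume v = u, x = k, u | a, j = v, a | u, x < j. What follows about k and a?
k < a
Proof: j = v and v = u, hence j = u. u | a and a | u, so u = a. j = u, so j = a. Since x = k and x < j, k < j. Since j = a, k < a.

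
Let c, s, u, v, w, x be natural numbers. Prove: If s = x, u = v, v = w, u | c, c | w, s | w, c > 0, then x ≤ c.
From u = v and v = w, u = w. u | c, so w | c. Since c | w, w = c. Since s | w, s | c. Since s = x, x | c. Since c > 0, x ≤ c.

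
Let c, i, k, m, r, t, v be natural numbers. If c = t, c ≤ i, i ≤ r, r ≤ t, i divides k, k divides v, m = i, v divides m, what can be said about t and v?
t = v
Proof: c = t and c ≤ i, hence t ≤ i. i ≤ r and r ≤ t, so i ≤ t. From t ≤ i, t = i. Since i divides k and k divides v, i divides v. Because m = i and v divides m, v divides i. i divides v, so i = v. From t = i, t = v.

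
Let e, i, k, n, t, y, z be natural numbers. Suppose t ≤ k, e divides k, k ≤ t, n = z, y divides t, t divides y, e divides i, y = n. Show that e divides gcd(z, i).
Since k ≤ t and t ≤ k, k = t. Because t divides y and y divides t, t = y. k = t, so k = y. Since y = n, k = n. Because n = z, k = z. e divides k, so e divides z. e divides i, so e divides gcd(z, i).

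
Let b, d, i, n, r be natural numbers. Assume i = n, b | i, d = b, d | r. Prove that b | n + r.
i = n and b | i, hence b | n. Because d = b and d | r, b | r. Since b | n, b | n + r.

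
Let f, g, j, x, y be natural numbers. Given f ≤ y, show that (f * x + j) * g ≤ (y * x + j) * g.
From f ≤ y, f * x ≤ y * x. Then f * x + j ≤ y * x + j. Then (f * x + j) * g ≤ (y * x + j) * g.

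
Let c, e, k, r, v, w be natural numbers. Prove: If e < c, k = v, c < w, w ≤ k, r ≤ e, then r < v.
From e < c and c < w, e < w. Since k = v and w ≤ k, w ≤ v. e < w, so e < v. From r ≤ e, r < v.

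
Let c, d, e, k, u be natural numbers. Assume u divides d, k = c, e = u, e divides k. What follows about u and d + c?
u divides d + c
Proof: e = u and e divides k, therefore u divides k. k = c, so u divides c. Because u divides d, u divides d + c.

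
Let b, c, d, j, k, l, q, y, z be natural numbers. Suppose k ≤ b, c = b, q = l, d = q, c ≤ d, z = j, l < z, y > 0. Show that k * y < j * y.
d = q and c ≤ d, therefore c ≤ q. Since q = l, c ≤ l. Since c = b, b ≤ l. k ≤ b, so k ≤ l. z = j and l < z, hence l < j. Since k ≤ l, k < j. y > 0, so k * y < j * y.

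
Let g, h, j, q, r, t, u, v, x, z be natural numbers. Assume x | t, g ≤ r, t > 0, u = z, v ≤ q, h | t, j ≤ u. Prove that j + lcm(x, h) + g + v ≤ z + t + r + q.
u = z and j ≤ u, so j ≤ z. x | t and h | t, thus lcm(x, h) | t. From t > 0, lcm(x, h) ≤ t. From g ≤ r and v ≤ q, g + v ≤ r + q. Since lcm(x, h) ≤ t, lcm(x, h) + g + v ≤ t + r + q. Because j ≤ z, j + lcm(x, h) + g + v ≤ z + t + r + q.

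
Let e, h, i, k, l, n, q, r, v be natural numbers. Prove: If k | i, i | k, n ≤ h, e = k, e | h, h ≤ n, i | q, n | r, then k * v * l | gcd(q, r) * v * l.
i | k and k | i, therefore i = k. Because i | q, k | q. h ≤ n and n ≤ h, hence h = n. e = k and e | h, therefore k | h. h = n, so k | n. Since n | r, k | r. k | q, so k | gcd(q, r). Then k * v | gcd(q, r) * v. Then k * v * l | gcd(q, r) * v * l.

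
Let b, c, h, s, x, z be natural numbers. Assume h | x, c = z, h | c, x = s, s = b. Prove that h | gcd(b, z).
Since x = s and s = b, x = b. Since h | x, h | b. c = z and h | c, thus h | z. h | b, so h | gcd(b, z).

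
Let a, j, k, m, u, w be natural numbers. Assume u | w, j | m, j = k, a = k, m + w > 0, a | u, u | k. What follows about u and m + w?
u ≤ m + w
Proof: Since a = k and a | u, k | u. Since u | k, k = u. j = k and j | m, hence k | m. k = u, so u | m. Since u | w, u | m + w. Since m + w > 0, u ≤ m + w.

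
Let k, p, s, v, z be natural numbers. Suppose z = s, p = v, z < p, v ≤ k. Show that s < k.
Because p = v and z < p, z < v. Because v ≤ k, z < k. Since z = s, s < k.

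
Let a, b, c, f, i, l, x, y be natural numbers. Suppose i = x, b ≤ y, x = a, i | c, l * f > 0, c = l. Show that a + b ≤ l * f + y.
i = x and i | c, therefore x | c. From x = a, a | c. Since c = l, a | l. Then a | l * f. Because l * f > 0, a ≤ l * f. Since b ≤ y, a + b ≤ l * f + y.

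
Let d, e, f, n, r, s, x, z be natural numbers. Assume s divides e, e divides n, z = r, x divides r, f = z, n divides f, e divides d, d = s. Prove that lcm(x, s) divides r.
Since d = s and e divides d, e divides s. s divides e, so e = s. f = z and z = r, therefore f = r. From e divides n and n divides f, e divides f. f = r, so e divides r. e = s, so s divides r. Since x divides r, lcm(x, s) divides r.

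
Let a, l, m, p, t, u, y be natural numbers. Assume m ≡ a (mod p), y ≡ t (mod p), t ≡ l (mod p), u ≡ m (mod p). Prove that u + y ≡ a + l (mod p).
u ≡ m (mod p) and m ≡ a (mod p), so u ≡ a (mod p). y ≡ t (mod p) and t ≡ l (mod p), therefore y ≡ l (mod p). Since u ≡ a (mod p), by adding congruences, u + y ≡ a + l (mod p).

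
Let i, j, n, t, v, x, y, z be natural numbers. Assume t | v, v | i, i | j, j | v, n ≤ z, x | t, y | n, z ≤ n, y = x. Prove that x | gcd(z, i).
n ≤ z and z ≤ n, so n = z. y = x and y | n, hence x | n. n = z, so x | z. From i | j and j | v, i | v. v | i, so v = i. x | t and t | v, hence x | v. v = i, so x | i. Since x | z, x | gcd(z, i).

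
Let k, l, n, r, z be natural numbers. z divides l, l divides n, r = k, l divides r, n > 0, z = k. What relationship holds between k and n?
k ≤ n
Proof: r = k and l divides r, so l divides k. z = k and z divides l, hence k divides l. l divides k, so l = k. l divides n and n > 0, hence l ≤ n. Since l = k, k ≤ n.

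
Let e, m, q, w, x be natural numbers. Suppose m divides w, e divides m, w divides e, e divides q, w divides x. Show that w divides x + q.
e divides m and m divides w, hence e divides w. w divides e, so e = w. Since e divides q, w divides q. Since w divides x, w divides x + q.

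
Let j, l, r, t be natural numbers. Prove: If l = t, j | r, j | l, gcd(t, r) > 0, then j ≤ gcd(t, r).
From l = t and j | l, j | t. j | r, so j | gcd(t, r). gcd(t, r) > 0, so j ≤ gcd(t, r).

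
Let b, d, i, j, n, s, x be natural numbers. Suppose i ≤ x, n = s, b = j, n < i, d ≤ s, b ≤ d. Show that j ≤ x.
Because b = j and b ≤ d, j ≤ d. Since d ≤ s, j ≤ s. Because n = s and n < i, s < i. j ≤ s, so j < i. i ≤ x, so j < x. Then j ≤ x.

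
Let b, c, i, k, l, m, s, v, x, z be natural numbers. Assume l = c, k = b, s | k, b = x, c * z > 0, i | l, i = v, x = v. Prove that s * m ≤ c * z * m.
Because k = b and b = x, k = x. Since x = v, k = v. s | k, so s | v. From l = c and i | l, i | c. Since i = v, v | c. s | v, so s | c. Then s | c * z. Because c * z > 0, s ≤ c * z. Then s * m ≤ c * z * m.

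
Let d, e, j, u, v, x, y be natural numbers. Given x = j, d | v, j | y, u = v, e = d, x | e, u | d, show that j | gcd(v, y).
From u = v and u | d, v | d. d | v, so d = v. e = d and x | e, so x | d. Since d = v, x | v. x = j, so j | v. Since j | y, j | gcd(v, y).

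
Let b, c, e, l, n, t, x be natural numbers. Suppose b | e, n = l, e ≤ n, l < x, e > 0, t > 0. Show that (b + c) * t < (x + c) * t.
Since b | e and e > 0, b ≤ e. From n = l and e ≤ n, e ≤ l. Since b ≤ e, b ≤ l. Since l < x, b < x. Then b + c < x + c. t > 0, so (b + c) * t < (x + c) * t.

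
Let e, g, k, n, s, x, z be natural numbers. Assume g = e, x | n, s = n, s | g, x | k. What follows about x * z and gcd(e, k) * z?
x * z | gcd(e, k) * z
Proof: Because s = n and s | g, n | g. From x | n, x | g. Because g = e, x | e. x | k, so x | gcd(e, k). Then x * z | gcd(e, k) * z.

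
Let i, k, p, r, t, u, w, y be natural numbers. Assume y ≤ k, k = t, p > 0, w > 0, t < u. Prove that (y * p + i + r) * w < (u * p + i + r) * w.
k = t and y ≤ k, therefore y ≤ t. Since t < u, y < u. From p > 0, by multiplying by a positive, y * p < u * p. Then y * p + i < u * p + i. Then y * p + i + r < u * p + i + r. Combining with w > 0, by multiplying by a positive, (y * p + i + r) * w < (u * p + i + r) * w.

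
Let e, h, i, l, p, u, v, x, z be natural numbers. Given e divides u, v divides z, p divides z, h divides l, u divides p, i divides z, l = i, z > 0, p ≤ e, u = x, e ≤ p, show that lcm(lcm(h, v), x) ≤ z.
Since l = i and h divides l, h divides i. Since i divides z, h divides z. Since v divides z, lcm(h, v) divides z. Since e ≤ p and p ≤ e, e = p. Since e divides u, p divides u. Since u divides p, p = u. u = x, so p = x. p divides z, so x divides z. Since lcm(h, v) divides z, lcm(lcm(h, v), x) divides z. Since z > 0, lcm(lcm(h, v), x) ≤ z.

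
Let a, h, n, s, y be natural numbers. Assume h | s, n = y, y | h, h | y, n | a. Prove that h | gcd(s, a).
Since y | h and h | y, y = h. Since n = y, n = h. n | a, so h | a. Since h | s, h | gcd(s, a).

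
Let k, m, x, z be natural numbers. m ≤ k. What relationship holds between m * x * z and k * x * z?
m * x * z ≤ k * x * z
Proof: Since m ≤ k, m * x ≤ k * x. Then m * x * z ≤ k * x * z.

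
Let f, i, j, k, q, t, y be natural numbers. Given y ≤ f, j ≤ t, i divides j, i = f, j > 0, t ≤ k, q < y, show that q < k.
Since i = f and i divides j, f divides j. j > 0, so f ≤ j. Since y ≤ f, y ≤ j. Since j ≤ t, y ≤ t. q < y, so q < t. Since t ≤ k, q < k.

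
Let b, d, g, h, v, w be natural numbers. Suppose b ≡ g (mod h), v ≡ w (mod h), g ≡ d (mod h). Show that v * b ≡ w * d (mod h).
From b ≡ g (mod h) and g ≡ d (mod h), b ≡ d (mod h). Since v ≡ w (mod h), by multiplying congruences, v * b ≡ w * d (mod h).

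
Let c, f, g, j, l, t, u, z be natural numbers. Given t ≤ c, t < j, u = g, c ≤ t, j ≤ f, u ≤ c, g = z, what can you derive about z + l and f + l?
z + l < f + l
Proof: u = g and g = z, therefore u = z. Since u ≤ c, z ≤ c. t ≤ c and c ≤ t, therefore t = c. From t < j and j ≤ f, t < f. t = c, so c < f. z ≤ c, so z < f. Then z + l < f + l.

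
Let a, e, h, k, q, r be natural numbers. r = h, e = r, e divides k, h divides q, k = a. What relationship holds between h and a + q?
h divides a + q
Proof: e = r and e divides k, hence r divides k. Because r = h, h divides k. k = a, so h divides a. h divides q, so h divides a + q.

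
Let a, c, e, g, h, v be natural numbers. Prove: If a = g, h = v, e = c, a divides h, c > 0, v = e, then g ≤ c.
v = e and e = c, hence v = c. h = v and a divides h, so a divides v. v = c, so a divides c. c > 0, so a ≤ c. a = g, so g ≤ c.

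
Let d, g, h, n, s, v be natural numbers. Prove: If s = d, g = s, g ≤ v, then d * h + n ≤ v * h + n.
g = s and s = d, therefore g = d. Since g ≤ v, d ≤ v. By multiplying by a non-negative, d * h ≤ v * h. Then d * h + n ≤ v * h + n.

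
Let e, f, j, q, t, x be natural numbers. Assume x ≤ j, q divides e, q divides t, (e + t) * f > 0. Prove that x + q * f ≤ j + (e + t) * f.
q divides e and q divides t, hence q divides e + t. Then q * f divides (e + t) * f. (e + t) * f > 0, so q * f ≤ (e + t) * f. Since x ≤ j, x + q * f ≤ j + (e + t) * f.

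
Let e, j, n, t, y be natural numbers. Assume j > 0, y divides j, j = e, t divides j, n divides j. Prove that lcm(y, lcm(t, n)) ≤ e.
t divides j and n divides j, therefore lcm(t, n) divides j. y divides j, so lcm(y, lcm(t, n)) divides j. Since j > 0, lcm(y, lcm(t, n)) ≤ j. Since j = e, lcm(y, lcm(t, n)) ≤ e.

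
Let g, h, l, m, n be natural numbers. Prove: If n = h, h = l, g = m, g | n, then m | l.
n = h and g | n, therefore g | h. h = l, so g | l. Because g = m, m | l.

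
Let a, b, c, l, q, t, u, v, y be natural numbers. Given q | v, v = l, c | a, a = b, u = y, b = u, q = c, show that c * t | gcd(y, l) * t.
From a = b and b = u, a = u. From u = y, a = y. Since c | a, c | y. Because v = l and q | v, q | l. q = c, so c | l. Since c | y, c | gcd(y, l). Then c * t | gcd(y, l) * t.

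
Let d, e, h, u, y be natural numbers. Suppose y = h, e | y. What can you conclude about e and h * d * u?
e | h * d * u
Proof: y = h and e | y, so e | h. Then e | h * d. Then e | h * d * u.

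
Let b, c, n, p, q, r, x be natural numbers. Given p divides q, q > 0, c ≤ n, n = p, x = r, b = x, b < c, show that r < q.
b = x and x = r, hence b = r. b < c and c ≤ n, hence b < n. n = p, so b < p. p divides q and q > 0, hence p ≤ q. Because b < p, b < q. Since b = r, r < q.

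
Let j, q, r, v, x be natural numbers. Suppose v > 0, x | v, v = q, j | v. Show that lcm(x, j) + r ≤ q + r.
From x | v and j | v, lcm(x, j) | v. v > 0, so lcm(x, j) ≤ v. Since v = q, lcm(x, j) ≤ q. Then lcm(x, j) + r ≤ q + r.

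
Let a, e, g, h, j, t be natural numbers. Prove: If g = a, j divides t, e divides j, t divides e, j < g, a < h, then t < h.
t divides e and e divides j, so t divides j. Because j divides t, j = t. g = a and j < g, therefore j < a. j = t, so t < a. Since a < h, t < h.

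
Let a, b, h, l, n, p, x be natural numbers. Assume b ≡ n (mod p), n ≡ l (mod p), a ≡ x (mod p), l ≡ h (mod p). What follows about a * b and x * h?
a * b ≡ x * h (mod p)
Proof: From b ≡ n (mod p) and n ≡ l (mod p), b ≡ l (mod p). l ≡ h (mod p), so b ≡ h (mod p). Since a ≡ x (mod p), a * b ≡ x * h (mod p).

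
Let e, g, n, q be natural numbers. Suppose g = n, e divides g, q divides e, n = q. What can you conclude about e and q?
e = q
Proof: Since g = n and n = q, g = q. Since e divides g, e divides q. Because q divides e, q = e. Then e = q.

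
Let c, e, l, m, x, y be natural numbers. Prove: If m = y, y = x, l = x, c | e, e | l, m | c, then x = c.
Since m = y and y = x, m = x. From m | c, x | c. From c | e and e | l, c | l. Since l = x, c | x. Because x | c, x = c.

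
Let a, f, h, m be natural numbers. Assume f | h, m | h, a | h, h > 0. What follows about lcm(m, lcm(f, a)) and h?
lcm(m, lcm(f, a)) ≤ h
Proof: From f | h and a | h, lcm(f, a) | h. m | h, so lcm(m, lcm(f, a)) | h. h > 0, so lcm(m, lcm(f, a)) ≤ h.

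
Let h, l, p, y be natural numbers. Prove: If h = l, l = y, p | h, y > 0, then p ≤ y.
h = l and l = y, therefore h = y. p | h, so p | y. Because y > 0, p ≤ y.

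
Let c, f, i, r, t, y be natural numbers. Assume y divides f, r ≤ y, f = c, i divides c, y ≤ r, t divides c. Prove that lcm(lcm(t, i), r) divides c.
Because t divides c and i divides c, lcm(t, i) divides c. Since y ≤ r and r ≤ y, y = r. f = c and y divides f, so y divides c. Since y = r, r divides c. Since lcm(t, i) divides c, lcm(lcm(t, i), r) divides c.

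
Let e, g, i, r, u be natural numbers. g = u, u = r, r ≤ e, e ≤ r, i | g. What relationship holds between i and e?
i | e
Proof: g = u and u = r, hence g = r. r ≤ e and e ≤ r, therefore r = e. From g = r, g = e. Because i | g, i | e.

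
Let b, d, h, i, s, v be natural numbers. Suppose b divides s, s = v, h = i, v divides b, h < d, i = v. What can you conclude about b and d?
b < d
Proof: s = v and b divides s, hence b divides v. v divides b, so v = b. Since i = v, i = b. h = i and h < d, hence i < d. Since i = b, b < d.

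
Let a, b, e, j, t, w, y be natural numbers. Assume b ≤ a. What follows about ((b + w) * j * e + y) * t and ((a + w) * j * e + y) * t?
((b + w) * j * e + y) * t ≤ ((a + w) * j * e + y) * t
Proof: From b ≤ a, b + w ≤ a + w. Then (b + w) * j ≤ (a + w) * j. Then (b + w) * j * e ≤ (a + w) * j * e. Then (b + w) * j * e + y ≤ (a + w) * j * e + y. Then ((b + w) * j * e + y) * t ≤ ((a + w) * j * e + y) * t.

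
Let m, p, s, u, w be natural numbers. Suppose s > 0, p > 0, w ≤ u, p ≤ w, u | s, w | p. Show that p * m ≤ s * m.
w | p and p > 0, therefore w ≤ p. From p ≤ w, w = p. Since u | s and s > 0, u ≤ s. Since w ≤ u, w ≤ s. Since w = p, p ≤ s. Then p * m ≤ s * m.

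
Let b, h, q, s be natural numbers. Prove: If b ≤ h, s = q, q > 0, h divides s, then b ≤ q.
s = q and h divides s, therefore h divides q. From q > 0, h ≤ q. b ≤ h, so b ≤ q.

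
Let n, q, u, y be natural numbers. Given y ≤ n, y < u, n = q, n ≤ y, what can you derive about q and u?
q < u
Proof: Since y ≤ n and n ≤ y, y = n. n = q, so y = q. y < u, so q < u.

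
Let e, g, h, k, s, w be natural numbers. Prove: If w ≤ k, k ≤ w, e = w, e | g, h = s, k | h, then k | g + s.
w ≤ k and k ≤ w, so w = k. From e = w and e | g, w | g. Since w = k, k | g. h = s and k | h, so k | s. k | g, so k | g + s.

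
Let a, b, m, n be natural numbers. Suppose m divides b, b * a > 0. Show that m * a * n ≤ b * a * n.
Because m divides b, m * a divides b * a. Since b * a > 0, m * a ≤ b * a. By multiplying by a non-negative, m * a * n ≤ b * a * n.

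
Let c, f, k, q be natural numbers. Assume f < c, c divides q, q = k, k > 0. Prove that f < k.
Because q = k and c divides q, c divides k. Because k > 0, c ≤ k. f < c, so f < k.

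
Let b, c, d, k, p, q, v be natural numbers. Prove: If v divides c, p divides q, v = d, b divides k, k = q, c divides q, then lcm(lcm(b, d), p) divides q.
Because k = q and b divides k, b divides q. v = d and v divides c, so d divides c. Since c divides q, d divides q. b divides q, so lcm(b, d) divides q. p divides q, so lcm(lcm(b, d), p) divides q.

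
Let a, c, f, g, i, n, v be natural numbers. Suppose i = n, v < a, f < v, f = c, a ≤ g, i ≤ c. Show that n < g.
i = n and i ≤ c, hence n ≤ c. f = c and f < v, hence c < v. Because v < a and a ≤ g, v < g. c < v, so c < g. Since n ≤ c, n < g.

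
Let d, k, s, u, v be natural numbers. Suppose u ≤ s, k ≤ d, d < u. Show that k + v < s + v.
From k ≤ d and d < u, k < u. u ≤ s, so k < s. Then k + v < s + v.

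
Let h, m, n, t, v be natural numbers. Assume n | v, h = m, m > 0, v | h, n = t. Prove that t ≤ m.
n | v and v | h, so n | h. Since h = m, n | m. Because m > 0, n ≤ m. Because n = t, t ≤ m.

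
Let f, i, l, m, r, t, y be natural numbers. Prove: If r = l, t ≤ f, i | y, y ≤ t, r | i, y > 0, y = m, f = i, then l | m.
i | y and y > 0, therefore i ≤ y. y ≤ t and t ≤ f, so y ≤ f. f = i, so y ≤ i. i ≤ y, so i = y. Since y = m, i = m. r = l and r | i, hence l | i. i = m, so l | m.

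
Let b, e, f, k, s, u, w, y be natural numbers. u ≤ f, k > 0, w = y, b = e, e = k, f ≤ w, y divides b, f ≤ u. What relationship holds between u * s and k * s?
u * s ≤ k * s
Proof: f ≤ u and u ≤ f, therefore f = u. w = y and f ≤ w, therefore f ≤ y. f = u, so u ≤ y. b = e and e = k, hence b = k. y divides b, so y divides k. k > 0, so y ≤ k. u ≤ y, so u ≤ k. By multiplying by a non-negative, u * s ≤ k * s.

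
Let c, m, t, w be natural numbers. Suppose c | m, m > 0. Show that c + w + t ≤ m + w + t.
From c | m and m > 0, c ≤ m. Then c + w ≤ m + w. Then c + w + t ≤ m + w + t.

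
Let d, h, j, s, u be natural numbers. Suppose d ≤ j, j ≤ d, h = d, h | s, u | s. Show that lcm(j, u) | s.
d ≤ j and j ≤ d, so d = j. h = d and h | s, hence d | s. From d = j, j | s. Since u | s, lcm(j, u) | s.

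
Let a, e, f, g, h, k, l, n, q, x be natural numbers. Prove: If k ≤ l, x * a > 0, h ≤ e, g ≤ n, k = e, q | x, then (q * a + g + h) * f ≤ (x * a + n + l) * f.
Because q | x, q * a | x * a. x * a > 0, so q * a ≤ x * a. g ≤ n, so q * a + g ≤ x * a + n. k = e and k ≤ l, so e ≤ l. Since h ≤ e, h ≤ l. q * a + g ≤ x * a + n, so q * a + g + h ≤ x * a + n + l. Then (q * a + g + h) * f ≤ (x * a + n + l) * f.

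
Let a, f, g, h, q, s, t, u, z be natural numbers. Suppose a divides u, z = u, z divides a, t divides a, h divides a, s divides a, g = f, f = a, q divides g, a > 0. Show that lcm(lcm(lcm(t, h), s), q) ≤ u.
Because z = u and z divides a, u divides a. a divides u, so a = u. t divides a and h divides a, hence lcm(t, h) divides a. s divides a, so lcm(lcm(t, h), s) divides a. g = f and f = a, therefore g = a. q divides g, so q divides a. lcm(lcm(t, h), s) divides a, so lcm(lcm(lcm(t, h), s), q) divides a. a > 0, so lcm(lcm(lcm(t, h), s), q) ≤ a. From a = u, lcm(lcm(lcm(t, h), s), q) ≤ u.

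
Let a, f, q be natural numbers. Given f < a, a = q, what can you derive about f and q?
f < q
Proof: a = q and f < a. By substitution, f < q.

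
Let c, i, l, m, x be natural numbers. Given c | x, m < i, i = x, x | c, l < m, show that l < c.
Since x | c and c | x, x = c. i = x and m < i, so m < x. Since x = c, m < c. l < m, so l < c.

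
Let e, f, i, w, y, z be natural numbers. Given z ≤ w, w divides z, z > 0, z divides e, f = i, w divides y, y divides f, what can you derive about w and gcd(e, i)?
w divides gcd(e, i)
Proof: Since w divides z and z > 0, w ≤ z. Since z ≤ w, z = w. Since z divides e, w divides e. From w divides y and y divides f, w divides f. f = i, so w divides i. Since w divides e, w divides gcd(e, i).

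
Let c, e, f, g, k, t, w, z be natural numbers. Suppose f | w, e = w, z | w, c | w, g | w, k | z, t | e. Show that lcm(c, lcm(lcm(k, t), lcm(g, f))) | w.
k | z and z | w, hence k | w. e = w and t | e, hence t | w. Since k | w, lcm(k, t) | w. g | w and f | w, so lcm(g, f) | w. lcm(k, t) | w, so lcm(lcm(k, t), lcm(g, f)) | w. Because c | w, lcm(c, lcm(lcm(k, t), lcm(g, f))) | w.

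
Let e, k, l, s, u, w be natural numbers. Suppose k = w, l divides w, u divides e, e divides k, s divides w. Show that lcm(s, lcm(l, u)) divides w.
u divides e and e divides k, hence u divides k. Since k = w, u divides w. l divides w, so lcm(l, u) divides w. Because s divides w, lcm(s, lcm(l, u)) divides w.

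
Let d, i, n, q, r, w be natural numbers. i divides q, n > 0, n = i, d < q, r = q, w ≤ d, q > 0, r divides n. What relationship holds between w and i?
w < i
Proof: From r divides n and n > 0, r ≤ n. Since r = q, q ≤ n. n = i, so q ≤ i. i divides q and q > 0, therefore i ≤ q. q ≤ i, so q = i. From w ≤ d and d < q, w < q. Since q = i, w < i.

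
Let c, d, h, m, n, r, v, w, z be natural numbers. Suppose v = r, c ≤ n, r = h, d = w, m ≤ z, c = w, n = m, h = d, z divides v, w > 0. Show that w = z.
n = m and c ≤ n, hence c ≤ m. From c = w, w ≤ m. Since m ≤ z, w ≤ z. From h = d and d = w, h = w. Because r = h, r = w. v = r and z divides v, therefore z divides r. r = w, so z divides w. Since w > 0, z ≤ w. w ≤ z, so w = z.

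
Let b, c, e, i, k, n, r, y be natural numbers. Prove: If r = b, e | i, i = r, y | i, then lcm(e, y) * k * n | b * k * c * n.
i = r and r = b, so i = b. e | i and y | i, therefore lcm(e, y) | i. Since i = b, lcm(e, y) | b. Then lcm(e, y) * k | b * k. Then lcm(e, y) * k | b * k * c. Then lcm(e, y) * k * n | b * k * c * n.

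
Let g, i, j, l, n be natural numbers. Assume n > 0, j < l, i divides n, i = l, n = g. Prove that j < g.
i divides n and n > 0, so i ≤ n. i = l, so l ≤ n. n = g, so l ≤ g. Since j < l, j < g.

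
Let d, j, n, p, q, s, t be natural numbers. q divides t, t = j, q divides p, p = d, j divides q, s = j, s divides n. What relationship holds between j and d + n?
j divides d + n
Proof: Since t = j and q divides t, q divides j. Because j divides q, q = j. p = d and q divides p, thus q divides d. Since q = j, j divides d. From s = j and s divides n, j divides n. Since j divides d, j divides d + n.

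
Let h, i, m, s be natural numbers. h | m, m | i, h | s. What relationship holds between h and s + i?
h | s + i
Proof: Because h | m and m | i, h | i. Because h | s, h | s + i.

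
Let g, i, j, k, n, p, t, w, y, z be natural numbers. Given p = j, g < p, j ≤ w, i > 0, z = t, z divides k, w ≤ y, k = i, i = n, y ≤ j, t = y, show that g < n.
From j ≤ w and w ≤ y, j ≤ y. Since y ≤ j, j = y. p = j, so p = y. g < p, so g < y. Because z = t and t = y, z = y. k = i and z divides k, hence z divides i. Since z = y, y divides i. Since i > 0, y ≤ i. Since i = n, y ≤ n. Since g < y, g < n.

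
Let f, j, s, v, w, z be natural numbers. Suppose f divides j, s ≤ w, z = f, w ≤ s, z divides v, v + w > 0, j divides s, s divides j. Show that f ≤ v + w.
z = f and z divides v, therefore f divides v. j divides s and s divides j, hence j = s. Since s ≤ w and w ≤ s, s = w. Since j = s, j = w. f divides j, so f divides w. f divides v, so f divides v + w. Because v + w > 0, f ≤ v + w.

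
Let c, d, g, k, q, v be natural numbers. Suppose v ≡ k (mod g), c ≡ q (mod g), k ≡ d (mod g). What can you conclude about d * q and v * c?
d * q ≡ v * c (mod g)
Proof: v ≡ k (mod g) and k ≡ d (mod g), therefore v ≡ d (mod g). Since c ≡ q (mod g), v * c ≡ d * q (mod g). Then d * q ≡ v * c (mod g).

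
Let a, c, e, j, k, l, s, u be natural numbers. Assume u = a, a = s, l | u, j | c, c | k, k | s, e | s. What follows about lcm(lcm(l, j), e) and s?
lcm(lcm(l, j), e) | s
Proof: u = a and a = s, therefore u = s. l | u, so l | s. j | c and c | k, therefore j | k. k | s, so j | s. Since l | s, lcm(l, j) | s. e | s, so lcm(lcm(l, j), e) | s.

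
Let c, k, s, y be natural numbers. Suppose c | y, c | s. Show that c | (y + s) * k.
c | y and c | s, therefore c | y + s. Then c | (y + s) * k.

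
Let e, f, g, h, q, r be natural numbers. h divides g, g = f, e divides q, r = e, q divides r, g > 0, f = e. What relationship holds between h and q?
h ≤ q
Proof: From r = e and q divides r, q divides e. e divides q, so e = q. f = e, so f = q. h divides g and g > 0, so h ≤ g. Since g = f, h ≤ f. Since f = q, h ≤ q.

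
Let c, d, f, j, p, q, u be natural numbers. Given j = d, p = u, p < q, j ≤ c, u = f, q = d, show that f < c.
p = u and u = f, so p = f. q = d and p < q, hence p < d. j = d and j ≤ c, thus d ≤ c. Because p < d, p < c. p = f, so f < c.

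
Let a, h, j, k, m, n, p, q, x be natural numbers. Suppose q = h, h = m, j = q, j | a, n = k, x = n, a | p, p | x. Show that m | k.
q = h and h = m, thus q = m. j = q and j | a, thus q | a. q = m, so m | a. Because a | p and p | x, a | x. x = n, so a | n. Because n = k, a | k. Since m | a, m | k.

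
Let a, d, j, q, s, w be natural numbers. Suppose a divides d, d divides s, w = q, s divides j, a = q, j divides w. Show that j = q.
a = q and a divides d, hence q divides d. Because d divides s, q divides s. From s divides j, q divides j. Since w = q and j divides w, j divides q. Since q divides j, q = j. Then j = q.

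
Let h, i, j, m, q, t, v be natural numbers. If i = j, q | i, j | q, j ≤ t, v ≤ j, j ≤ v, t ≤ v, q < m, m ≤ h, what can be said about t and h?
t < h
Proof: i = j and q | i, hence q | j. Since j | q, q = j. v ≤ j and j ≤ v, so v = j. t ≤ v, so t ≤ j. From j ≤ t, j = t. Since q = j, q = t. q < m and m ≤ h, therefore q < h. q = t, so t < h.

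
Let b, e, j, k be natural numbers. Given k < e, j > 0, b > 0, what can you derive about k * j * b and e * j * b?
k * j * b < e * j * b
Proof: Because k < e and j > 0, by multiplying by a positive, k * j < e * j. Combining with b > 0, by multiplying by a positive, k * j * b < e * j * b.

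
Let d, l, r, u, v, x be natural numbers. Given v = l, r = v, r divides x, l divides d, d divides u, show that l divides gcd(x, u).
Because r = v and r divides x, v divides x. Since v = l, l divides x. Since l divides d and d divides u, l divides u. Since l divides x, l divides gcd(x, u).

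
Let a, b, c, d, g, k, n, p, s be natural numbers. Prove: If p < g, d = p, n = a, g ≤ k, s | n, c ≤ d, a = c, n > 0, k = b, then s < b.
From n = a and a = c, n = c. From s | n and n > 0, s ≤ n. Since n = c, s ≤ c. d = p and c ≤ d, hence c ≤ p. Because p < g and g ≤ k, p < k. k = b, so p < b. c ≤ p, so c < b. s ≤ c, so s < b.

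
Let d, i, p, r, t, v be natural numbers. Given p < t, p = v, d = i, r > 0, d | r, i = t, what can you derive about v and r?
v < r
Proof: p = v and p < t, therefore v < t. From d = i and i = t, d = t. Since d | r, t | r. r > 0, so t ≤ r. v < t, so v < r.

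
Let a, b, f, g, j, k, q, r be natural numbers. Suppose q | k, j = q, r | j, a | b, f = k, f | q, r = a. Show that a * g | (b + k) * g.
Because f = k and f | q, k | q. q | k, so q = k. From r = a and r | j, a | j. Since j = q, a | q. q = k, so a | k. a | b, so a | b + k. Then a * g | (b + k) * g.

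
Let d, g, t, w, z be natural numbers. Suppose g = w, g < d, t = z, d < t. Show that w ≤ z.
g = w and g < d, therefore w < d. From t = z and d < t, d < z. Since w < d, w < z. Then w ≤ z.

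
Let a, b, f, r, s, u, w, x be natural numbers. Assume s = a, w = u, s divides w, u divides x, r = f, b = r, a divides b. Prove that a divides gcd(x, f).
w = u and s divides w, so s divides u. Since u divides x, s divides x. Since s = a, a divides x. b = r and a divides b, therefore a divides r. r = f, so a divides f. Since a divides x, a divides gcd(x, f).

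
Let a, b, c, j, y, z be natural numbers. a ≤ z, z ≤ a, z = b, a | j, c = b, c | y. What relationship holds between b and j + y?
b | j + y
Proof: From a ≤ z and z ≤ a, a = z. Since z = b, a = b. a | j, so b | j. From c = b and c | y, b | y. Since b | j, b | j + y.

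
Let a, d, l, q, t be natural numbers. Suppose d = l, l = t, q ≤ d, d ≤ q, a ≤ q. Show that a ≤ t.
d = l and l = t, hence d = t. Because q ≤ d and d ≤ q, q = d. a ≤ q, so a ≤ d. Since d = t, a ≤ t.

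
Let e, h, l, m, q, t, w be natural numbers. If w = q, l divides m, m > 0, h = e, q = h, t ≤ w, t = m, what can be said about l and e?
l ≤ e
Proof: Since l divides m and m > 0, l ≤ m. Because q = h and h = e, q = e. t = m and t ≤ w, so m ≤ w. Because w = q, m ≤ q. q = e, so m ≤ e. Since l ≤ m, l ≤ e.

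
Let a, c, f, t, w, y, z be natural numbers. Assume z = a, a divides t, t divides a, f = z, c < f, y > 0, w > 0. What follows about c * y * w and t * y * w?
c * y * w < t * y * w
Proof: Since a divides t and t divides a, a = t. Since z = a, z = t. From f = z and c < f, c < z. Since z = t, c < t. Because y > 0, by multiplying by a positive, c * y < t * y. Combined with w > 0, by multiplying by a positive, c * y * w < t * y * w.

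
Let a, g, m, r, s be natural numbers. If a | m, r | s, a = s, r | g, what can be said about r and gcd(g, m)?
r | gcd(g, m)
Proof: Because a = s and a | m, s | m. Since r | s, r | m. Since r | g, r | gcd(g, m).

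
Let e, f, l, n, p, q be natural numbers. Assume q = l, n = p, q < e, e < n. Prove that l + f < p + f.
Because q = l and q < e, l < e. e < n, so l < n. Since n = p, l < p. Then l + f < p + f.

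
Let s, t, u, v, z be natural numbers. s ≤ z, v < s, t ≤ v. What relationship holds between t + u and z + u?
t + u < z + u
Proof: From t ≤ v and v < s, t < s. Since s ≤ z, t < z. Then t + u < z + u.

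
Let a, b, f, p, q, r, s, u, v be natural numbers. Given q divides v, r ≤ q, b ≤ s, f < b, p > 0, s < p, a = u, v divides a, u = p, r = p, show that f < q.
From r = p and r ≤ q, p ≤ q. a = u and u = p, thus a = p. Since v divides a, v divides p. q divides v, so q divides p. p > 0, so q ≤ p. p ≤ q, so p = q. Since b ≤ s and s < p, b < p. Since f < b, f < p. p = q, so f < q.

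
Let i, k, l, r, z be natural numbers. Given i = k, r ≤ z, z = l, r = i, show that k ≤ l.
Since r = i and r ≤ z, i ≤ z. z = l, so i ≤ l. From i = k, k ≤ l.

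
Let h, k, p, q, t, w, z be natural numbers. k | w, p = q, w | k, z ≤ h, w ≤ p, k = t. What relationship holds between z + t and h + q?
z + t ≤ h + q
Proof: Since w | k and k | w, w = k. k = t, so w = t. p = q and w ≤ p, hence w ≤ q. w = t, so t ≤ q. Since z ≤ h, z + t ≤ h + q.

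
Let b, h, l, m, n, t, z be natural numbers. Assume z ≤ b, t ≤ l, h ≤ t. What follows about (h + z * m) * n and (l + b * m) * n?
(h + z * m) * n ≤ (l + b * m) * n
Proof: h ≤ t and t ≤ l, thus h ≤ l. z ≤ b. By multiplying by a non-negative, z * m ≤ b * m. h ≤ l, so h + z * m ≤ l + b * m. By multiplying by a non-negative, (h + z * m) * n ≤ (l + b * m) * n.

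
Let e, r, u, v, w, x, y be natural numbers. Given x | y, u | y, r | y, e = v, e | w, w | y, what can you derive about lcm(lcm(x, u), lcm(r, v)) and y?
lcm(lcm(x, u), lcm(r, v)) | y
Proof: Since x | y and u | y, lcm(x, u) | y. e | w and w | y, hence e | y. Since e = v, v | y. Since r | y, lcm(r, v) | y. Since lcm(x, u) | y, lcm(lcm(x, u), lcm(r, v)) | y.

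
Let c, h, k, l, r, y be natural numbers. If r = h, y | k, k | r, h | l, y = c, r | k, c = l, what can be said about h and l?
h = l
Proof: Because k | r and r | k, k = r. y = c and y | k, therefore c | k. c = l, so l | k. k = r, so l | r. r = h, so l | h. Since h | l, h = l.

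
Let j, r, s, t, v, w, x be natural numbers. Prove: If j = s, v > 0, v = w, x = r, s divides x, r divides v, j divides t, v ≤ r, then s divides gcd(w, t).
r divides v and v > 0, so r ≤ v. Since v ≤ r, r = v. Since x = r, x = v. Since s divides x, s divides v. v = w, so s divides w. Because j = s and j divides t, s divides t. Since s divides w, s divides gcd(w, t).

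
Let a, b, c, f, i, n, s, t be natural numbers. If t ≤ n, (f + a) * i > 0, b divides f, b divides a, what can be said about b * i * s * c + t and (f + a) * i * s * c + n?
b * i * s * c + t ≤ (f + a) * i * s * c + n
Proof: b divides f and b divides a, hence b divides f + a. Then b * i divides (f + a) * i. (f + a) * i > 0, so b * i ≤ (f + a) * i. By multiplying by a non-negative, b * i * s ≤ (f + a) * i * s. By multiplying by a non-negative, b * i * s * c ≤ (f + a) * i * s * c. Since t ≤ n, b * i * s * c + t ≤ (f + a) * i * s * c + n.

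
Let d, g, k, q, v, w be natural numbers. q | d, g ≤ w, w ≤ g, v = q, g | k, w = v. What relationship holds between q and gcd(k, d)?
q | gcd(k, d)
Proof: g ≤ w and w ≤ g, therefore g = w. Since w = v, g = v. Since v = q, g = q. Since g | k, q | k. Since q | d, q | gcd(k, d).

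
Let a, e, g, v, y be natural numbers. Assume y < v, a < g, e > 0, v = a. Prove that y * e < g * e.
Since v = a and y < v, y < a. Since a < g, y < g. Combining with e > 0, by multiplying by a positive, y * e < g * e.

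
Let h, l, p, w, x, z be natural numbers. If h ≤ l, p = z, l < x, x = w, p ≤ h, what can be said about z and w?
z < w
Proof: From p = z and p ≤ h, z ≤ h. Since x = w and l < x, l < w. Since h ≤ l, h < w. z ≤ h, so z < w.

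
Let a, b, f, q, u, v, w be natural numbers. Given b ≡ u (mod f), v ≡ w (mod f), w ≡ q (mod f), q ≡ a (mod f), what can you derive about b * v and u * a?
b * v ≡ u * a (mod f)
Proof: v ≡ w (mod f) and w ≡ q (mod f), thus v ≡ q (mod f). q ≡ a (mod f), so v ≡ a (mod f). Since b ≡ u (mod f), b * v ≡ u * a (mod f).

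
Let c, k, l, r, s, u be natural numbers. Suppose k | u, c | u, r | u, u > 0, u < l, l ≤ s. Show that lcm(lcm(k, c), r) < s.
k | u and c | u, thus lcm(k, c) | u. Since r | u, lcm(lcm(k, c), r) | u. Since u > 0, lcm(lcm(k, c), r) ≤ u. Since u < l and l ≤ s, u < s. lcm(lcm(k, c), r) ≤ u, so lcm(lcm(k, c), r) < s.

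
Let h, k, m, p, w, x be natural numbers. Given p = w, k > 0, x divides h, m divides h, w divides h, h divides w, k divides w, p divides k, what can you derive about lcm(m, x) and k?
lcm(m, x) ≤ k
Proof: h divides w and w divides h, therefore h = w. Since p = w and p divides k, w divides k. Since k divides w, w = k. h = w, so h = k. Because m divides h and x divides h, lcm(m, x) divides h. Since h = k, lcm(m, x) divides k. k > 0, so lcm(m, x) ≤ k.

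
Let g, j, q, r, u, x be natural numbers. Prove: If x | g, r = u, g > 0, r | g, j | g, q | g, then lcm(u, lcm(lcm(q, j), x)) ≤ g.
r = u and r | g, thus u | g. Since q | g and j | g, lcm(q, j) | g. Since x | g, lcm(lcm(q, j), x) | g. u | g, so lcm(u, lcm(lcm(q, j), x)) | g. Since g > 0, lcm(u, lcm(lcm(q, j), x)) ≤ g.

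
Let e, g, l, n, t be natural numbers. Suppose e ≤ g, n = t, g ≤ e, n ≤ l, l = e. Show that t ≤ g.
e ≤ g and g ≤ e, hence e = g. l = e and n ≤ l, therefore n ≤ e. Since n = t, t ≤ e. e = g, so t ≤ g.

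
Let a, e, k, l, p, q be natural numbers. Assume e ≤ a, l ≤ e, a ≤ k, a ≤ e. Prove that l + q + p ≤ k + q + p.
Since a ≤ e and e ≤ a, a = e. Since a ≤ k, e ≤ k. l ≤ e, so l ≤ k. Then l + q ≤ k + q. Then l + q + p ≤ k + q + p.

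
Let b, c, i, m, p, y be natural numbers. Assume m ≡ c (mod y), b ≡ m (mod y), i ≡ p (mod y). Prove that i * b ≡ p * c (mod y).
Because b ≡ m (mod y) and m ≡ c (mod y), b ≡ c (mod y). From i ≡ p (mod y), by multiplying congruences, i * b ≡ p * c (mod y).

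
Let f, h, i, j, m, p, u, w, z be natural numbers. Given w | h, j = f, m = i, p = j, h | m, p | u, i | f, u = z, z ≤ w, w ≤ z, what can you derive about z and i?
z = i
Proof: w ≤ z and z ≤ w, hence w = z. w | h and h | m, therefore w | m. w = z, so z | m. m = i, so z | i. p = j and j = f, hence p = f. p | u, so f | u. From i | f, i | u. u = z, so i | z. z | i, so z = i.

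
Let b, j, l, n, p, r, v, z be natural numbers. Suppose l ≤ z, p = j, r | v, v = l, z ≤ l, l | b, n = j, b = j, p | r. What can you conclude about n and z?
n = z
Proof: p = j and p | r, therefore j | r. r | v, so j | v. Since v = l, j | l. b = j and l | b, thus l | j. j | l, so j = l. Since n = j, n = l. From l ≤ z and z ≤ l, l = z. Since n = l, n = z.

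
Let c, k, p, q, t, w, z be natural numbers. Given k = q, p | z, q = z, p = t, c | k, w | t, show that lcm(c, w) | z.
k = q and c | k, hence c | q. Since q = z, c | z. p = t and p | z, hence t | z. Since w | t, w | z. Because c | z, lcm(c, w) | z.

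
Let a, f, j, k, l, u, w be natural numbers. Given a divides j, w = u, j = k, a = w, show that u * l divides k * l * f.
Since a = w and w = u, a = u. j = k and a divides j, so a divides k. Since a = u, u divides k. Then u * l divides k * l. Then u * l divides k * l * f.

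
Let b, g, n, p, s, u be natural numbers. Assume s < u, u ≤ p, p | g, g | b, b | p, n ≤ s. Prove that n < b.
n ≤ s and s < u, so n < u. From p | g and g | b, p | b. Since b | p, p = b. From u ≤ p, u ≤ b. Since n < u, n < b.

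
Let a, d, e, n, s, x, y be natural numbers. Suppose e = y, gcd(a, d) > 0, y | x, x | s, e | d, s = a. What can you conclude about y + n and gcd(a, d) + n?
y + n ≤ gcd(a, d) + n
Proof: Because s = a and x | s, x | a. y | x, so y | a. e = y and e | d, therefore y | d. Since y | a, y | gcd(a, d). Because gcd(a, d) > 0, y ≤ gcd(a, d). Then y + n ≤ gcd(a, d) + n.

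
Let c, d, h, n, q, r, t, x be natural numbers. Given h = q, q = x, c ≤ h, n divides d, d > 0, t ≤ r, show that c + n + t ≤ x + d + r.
h = q and q = x, therefore h = x. c ≤ h, so c ≤ x. n divides d and d > 0, therefore n ≤ d. c ≤ x, so c + n ≤ x + d. t ≤ r, so c + n + t ≤ x + d + r.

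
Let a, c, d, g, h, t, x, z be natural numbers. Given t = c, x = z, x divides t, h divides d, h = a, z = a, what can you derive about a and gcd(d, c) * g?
a divides gcd(d, c) * g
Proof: Because h = a and h divides d, a divides d. From x = z and z = a, x = a. Because t = c and x divides t, x divides c. Because x = a, a divides c. a divides d, so a divides gcd(d, c). Then a divides gcd(d, c) * g.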